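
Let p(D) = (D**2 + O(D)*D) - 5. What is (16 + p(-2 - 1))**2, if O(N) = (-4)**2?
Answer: 784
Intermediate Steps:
O(N) = 16
p(D) = -5 + D**2 + 16*D (p(D) = (D**2 + 16*D) - 5 = -5 + D**2 + 16*D)
(16 + p(-2 - 1))**2 = (16 + (-5 + (-2 - 1)**2 + 16*(-2 - 1)))**2 = (16 + (-5 + (-3)**2 + 16*(-3)))**2 = (16 + (-5 + 9 - 48))**2 = (16 - 44)**2 = (-28)**2 = 784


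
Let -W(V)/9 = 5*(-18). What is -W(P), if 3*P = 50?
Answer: -810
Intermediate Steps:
P = 50/3 (P = (1/3)*50 = 50/3 ≈ 16.667)
W(V) = 810 (W(V) = -45*(-18) = -9*(-90) = 810)
-W(P) = -1*810 = -810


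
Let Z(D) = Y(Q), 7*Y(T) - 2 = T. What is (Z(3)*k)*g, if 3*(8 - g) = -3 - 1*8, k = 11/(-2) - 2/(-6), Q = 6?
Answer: -620/9 ≈ -68.889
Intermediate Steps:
Y(T) = 2/7 + T/7
k = -31/6 (k = 11*(-½) - 2*(-⅙) = -11/2 + ⅓ = -31/6 ≈ -5.1667)
Z(D) = 8/7 (Z(D) = 2/7 + (⅐)*6 = 2/7 + 6/7 = 8/7)
g = 35/3 (g = 8 - (-3 - 1*8)/3 = 8 - (-3 - 8)/3 = 8 - ⅓*(-11) = 8 + 11/3 = 35/3 ≈ 11.667)
(Z(3)*k)*g = ((8/7)*(-31/6))*(35/3) = -124/21*35/3 = -620/9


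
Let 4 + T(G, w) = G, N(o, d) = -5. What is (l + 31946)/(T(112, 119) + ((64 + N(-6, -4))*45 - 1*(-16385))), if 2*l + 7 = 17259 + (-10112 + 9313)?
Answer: 80345/38296 ≈ 2.0980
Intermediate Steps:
T(G, w) = -4 + G
l = 16453/2 (l = -7/2 + (17259 + (-10112 + 9313))/2 = -7/2 + (17259 - 799)/2 = -7/2 + (1/2)*16460 = -7/2 + 8230 = 16453/2 ≈ 8226.5)
(l + 31946)/(T(112, 119) + ((64 + N(-6, -4))*45 - 1*(-16385))) = (16453/2 + 31946)/((-4 + 112) + ((64 - 5)*45 - 1*(-16385))) = 80345/(2*(108 + (59*45 + 16385))) = 80345/(2*(108 + (2655 + 16385))) = 80345/(2*(108 + 19040)) = (80345/2)/19148 = (80345/2)*(1/19148) = 80345/38296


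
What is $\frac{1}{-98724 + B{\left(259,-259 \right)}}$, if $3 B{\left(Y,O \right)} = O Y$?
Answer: $- \frac{3}{363253} \approx -8.2587 \cdot 10^{-6}$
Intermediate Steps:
$B{\left(Y,O \right)} = \frac{O Y}{3}$
$\frac{1}{-98724 + B{\left(259,-259 \right)}} = \frac{1}{-98724 + \frac{1}{3} \left(-259\right) 259} = \frac{1}{-98724 - \frac{67081}{3}} = \frac{1}{- \frac{363253}{3}} = - \frac{3}{363253}$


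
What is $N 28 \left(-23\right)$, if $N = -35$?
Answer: $22540$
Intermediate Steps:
$N 28 \left(-23\right) = \left(-35\right) 28 \left(-23\right) = \left(-980\right) \left(-23\right) = 22540$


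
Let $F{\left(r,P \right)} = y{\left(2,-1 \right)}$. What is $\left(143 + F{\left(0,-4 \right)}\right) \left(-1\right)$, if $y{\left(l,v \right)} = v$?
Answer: $-142$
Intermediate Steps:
$F{\left(r,P \right)} = -1$
$\left(143 + F{\left(0,-4 \right)}\right) \left(-1\right) = \left(143 - 1\right) \left(-1\right) = 142 \left(-1\right) = -142$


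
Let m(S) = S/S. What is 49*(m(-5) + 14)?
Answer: 735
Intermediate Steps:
m(S) = 1
49*(m(-5) + 14) = 49*(1 + 14) = 49*15 = 735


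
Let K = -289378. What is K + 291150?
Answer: 1772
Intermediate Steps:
K + 291150 = -289378 + 291150 = 1772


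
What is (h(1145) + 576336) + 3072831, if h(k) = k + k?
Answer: 3651457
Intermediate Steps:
h(k) = 2*k
(h(1145) + 576336) + 3072831 = (2*1145 + 576336) + 3072831 = (2290 + 576336) + 3072831 = 578626 + 3072831 = 3651457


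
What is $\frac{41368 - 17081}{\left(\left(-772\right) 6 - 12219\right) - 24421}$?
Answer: $- \frac{24287}{41272} \approx -0.58846$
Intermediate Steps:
$\frac{41368 - 17081}{\left(\left(-772\right) 6 - 12219\right) - 24421} = \frac{24287}{\left(-4632 - 12219\right) - 24421} = \frac{24287}{-16851 - 24421} = \frac{24287}{-41272} = 24287 \left(- \frac{1}{41272}\right) = - \frac{24287}{41272}$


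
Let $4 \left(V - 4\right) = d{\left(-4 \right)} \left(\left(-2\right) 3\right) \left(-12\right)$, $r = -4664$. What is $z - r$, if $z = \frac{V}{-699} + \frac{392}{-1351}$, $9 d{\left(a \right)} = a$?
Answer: $\frac{629167876}{134907} \approx 4663.7$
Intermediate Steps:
$d{\left(a \right)} = \frac{a}{9}$
$V = -4$ ($V = 4 + \frac{\frac{1}{9} \left(-4\right) \left(\left(-2\right) 3\right) \left(-12\right)}{4} = 4 + \frac{\left(- \frac{4}{9}\right) \left(-6\right) \left(-12\right)}{4} = 4 + \frac{\frac{8}{3} \left(-12\right)}{4} = 4 + \frac{1}{4} \left(-32\right) = 4 - 8 = -4$)
$z = - \frac{38372}{134907}$ ($z = - \frac{4}{-699} + \frac{392}{-1351} = \left(-4\right) \left(- \frac{1}{699}\right) + 392 \left(- \frac{1}{1351}\right) = \frac{4}{699} - \frac{56}{193} = - \frac{38372}{134907} \approx -0.28443$)
$z - r = - \frac{38372}{134907} - -4664 = - \frac{38372}{134907} + 4664 = \frac{629167876}{134907}$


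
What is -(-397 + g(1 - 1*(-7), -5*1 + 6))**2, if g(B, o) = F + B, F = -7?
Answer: -156816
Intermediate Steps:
g(B, o) = -7 + B
-(-397 + g(1 - 1*(-7), -5*1 + 6))**2 = -(-397 + (-7 + (1 - 1*(-7))))**2 = -(-397 + (-7 + (1 + 7)))**2 = -(-397 + (-7 + 8))**2 = -(-397 + 1)**2 = -1*(-396)**2 = -1*156816 = -156816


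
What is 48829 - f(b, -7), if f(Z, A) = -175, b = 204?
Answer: 49004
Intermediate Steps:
48829 - f(b, -7) = 48829 - 1*(-175) = 48829 + 175 = 49004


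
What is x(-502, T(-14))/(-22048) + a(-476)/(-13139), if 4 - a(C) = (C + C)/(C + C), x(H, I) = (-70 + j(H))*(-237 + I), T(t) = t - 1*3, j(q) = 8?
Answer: -51744779/72422168 ≈ -0.71449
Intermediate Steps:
T(t) = -3 + t (T(t) = t - 3 = -3 + t)
x(H, I) = 14694 - 62*I (x(H, I) = (-70 + 8)*(-237 + I) = -62*(-237 + I) = 14694 - 62*I)
a(C) = 3 (a(C) = 4 - (C + C)/(C + C) = 4 - 2*C/(2*C) = 4 - 2*C*1/(2*C) = 4 - 1*1 = 4 - 1 = 3)
x(-502, T(-14))/(-22048) + a(-476)/(-13139) = (14694 - 62*(-3 - 14))/(-22048) + 3/(-13139) = (14694 - 62*(-17))*(-1/22048) + 3*(-1/13139) = (14694 + 1054)*(-1/22048) - 3/13139 = 15748*(-1/22048) - 3/13139 = -3937/5512 - 3/13139 = -51744779/72422168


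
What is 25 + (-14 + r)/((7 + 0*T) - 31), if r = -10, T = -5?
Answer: 26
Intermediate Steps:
25 + (-14 + r)/((7 + 0*T) - 31) = 25 + (-14 - 10)/((7 + 0*(-5)) - 31) = 25 - 24/((7 + 0) - 31) = 25 - 24/(7 - 31) = 25 - 24/(-24) = 25 - 1/24*(-24) = 25 + 1 = 26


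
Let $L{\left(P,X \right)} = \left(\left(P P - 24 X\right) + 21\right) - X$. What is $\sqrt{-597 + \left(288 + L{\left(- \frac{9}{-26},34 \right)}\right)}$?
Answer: $\frac{i \sqrt{769207}}{26} \approx 33.732 i$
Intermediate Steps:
$L{\left(P,X \right)} = 21 + P^{2} - 25 X$ ($L{\left(P,X \right)} = \left(\left(P^{2} - 24 X\right) + 21\right) - X = \left(21 + P^{2} - 24 X\right) - X = 21 + P^{2} - 25 X$)
$\sqrt{-597 + \left(288 + L{\left(- \frac{9}{-26},34 \right)}\right)} = \sqrt{-597 + \left(288 + \left(21 + \left(- \frac{9}{-26}\right)^{2} - 850\right)\right)} = \sqrt{-597 + \left(288 + \left(21 + \left(\left(-9\right) \left(- \frac{1}{26}\right)\right)^{2} - 850\right)\right)} = \sqrt{-597 + \left(288 + \left(21 + \left(\frac{9}{26}\right)^{2} - 850\right)\right)} = \sqrt{-597 + \left(288 + \left(21 + \frac{81}{676} - 850\right)\right)} = \sqrt{-597 + \left(288 - \frac{560323}{676}\right)} = \sqrt{-597 - \frac{365635}{676}} = \sqrt{- \frac{769207}{676}} = \frac{i \sqrt{769207}}{26}$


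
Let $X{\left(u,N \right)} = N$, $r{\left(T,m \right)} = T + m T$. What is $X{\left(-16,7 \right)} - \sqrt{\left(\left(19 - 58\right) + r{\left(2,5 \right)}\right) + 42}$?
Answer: $7 - \sqrt{15} \approx 3.127$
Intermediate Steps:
$r{\left(T,m \right)} = T + T m$
$X{\left(-16,7 \right)} - \sqrt{\left(\left(19 - 58\right) + r{\left(2,5 \right)}\right) + 42} = 7 - \sqrt{\left(\left(19 - 58\right) + 2 \left(1 + 5\right)\right) + 42} = 7 - \sqrt{\left(-39 + 2 \cdot 6\right) + 42} = 7 - \sqrt{\left(-39 + 12\right) + 42} = 7 - \sqrt{-27 + 42} = 7 - \sqrt{15}$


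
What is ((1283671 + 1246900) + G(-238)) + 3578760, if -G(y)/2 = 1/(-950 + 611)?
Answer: 2071063211/339 ≈ 6.1093e+6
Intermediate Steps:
G(y) = 2/339 (G(y) = -2/(-950 + 611) = -2/(-339) = -2*(-1/339) = 2/339)
((1283671 + 1246900) + G(-238)) + 3578760 = ((1283671 + 1246900) + 2/339) + 3578760 = (2530571 + 2/339) + 3578760 = 857863571/339 + 3578760 = 2071063211/339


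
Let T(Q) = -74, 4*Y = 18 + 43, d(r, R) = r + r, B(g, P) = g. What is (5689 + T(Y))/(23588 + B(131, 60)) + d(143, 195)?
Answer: 6789249/23719 ≈ 286.24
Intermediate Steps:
d(r, R) = 2*r
Y = 61/4 (Y = (18 + 43)/4 = (¼)*61 = 61/4 ≈ 15.250)
(5689 + T(Y))/(23588 + B(131, 60)) + d(143, 195) = (5689 - 74)/(23588 + 131) + 2*143 = 5615/23719 + 286 = 6789249/23719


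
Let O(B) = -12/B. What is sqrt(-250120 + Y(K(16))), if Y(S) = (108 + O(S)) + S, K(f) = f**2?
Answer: 3*I*sqrt(1776043)/8 ≈ 499.76*I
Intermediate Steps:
Y(S) = 108 + S - 12/S (Y(S) = (108 - 12/S) + S = 108 + S - 12/S)
sqrt(-250120 + Y(K(16))) = sqrt(-250120 + (108 + 16**2 - 12/(16**2))) = sqrt(-250120 + (108 + 256 - 12/256)) = sqrt(-250120 + (108 + 256 - 12*1/256)) = sqrt(-250120 + (108 + 256 - 3/64)) = sqrt(-250120 + 23293/64) = sqrt(-15984387/64) = 3*I*sqrt(1776043)/8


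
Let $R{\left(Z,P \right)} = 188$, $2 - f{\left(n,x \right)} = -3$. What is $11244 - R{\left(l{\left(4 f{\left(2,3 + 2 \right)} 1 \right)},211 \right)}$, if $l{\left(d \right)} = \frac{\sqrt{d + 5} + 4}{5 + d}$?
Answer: $11056$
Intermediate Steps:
$f{\left(n,x \right)} = 5$ ($f{\left(n,x \right)} = 2 - -3 = 2 + 3 = 5$)
$l{\left(d \right)} = \frac{4 + \sqrt{5 + d}}{5 + d}$ ($l{\left(d \right)} = \frac{\sqrt{5 + d} + 4}{5 + d} = \frac{4 + \sqrt{5 + d}}{5 + d}$)
$11244 - R{\left(l{\left(4 f{\left(2,3 + 2 \right)} 1 \right)},211 \right)} = 11244 - 188 = 11056$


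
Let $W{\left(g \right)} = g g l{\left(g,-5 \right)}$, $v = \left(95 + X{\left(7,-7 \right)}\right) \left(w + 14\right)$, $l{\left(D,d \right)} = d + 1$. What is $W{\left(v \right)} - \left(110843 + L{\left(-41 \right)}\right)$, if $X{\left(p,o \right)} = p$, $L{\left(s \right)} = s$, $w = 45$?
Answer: $-144976098$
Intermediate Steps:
$l{\left(D,d \right)} = 1 + d$
$v = 6018$ ($v = \left(95 + 7\right) \left(45 + 14\right) = 102 \cdot 59 = 6018$)
$W{\left(g \right)} = - 4 g^{2}$ ($W{\left(g \right)} = g g \left(1 - 5\right) = g^{2} \left(-4\right) = - 4 g^{2}$)
$W{\left(v \right)} - \left(110843 + L{\left(-41 \right)}\right) = - 4 \cdot 6018^{2} - 110802 = \left(-4\right) 36216324 + \left(-110843 + 41\right) = -144865296 - 110802 = -144976098$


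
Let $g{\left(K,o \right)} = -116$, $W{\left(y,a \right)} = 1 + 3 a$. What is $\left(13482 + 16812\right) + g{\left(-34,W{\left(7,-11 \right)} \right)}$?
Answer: $30178$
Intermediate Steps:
$\left(13482 + 16812\right) + g{\left(-34,W{\left(7,-11 \right)} \right)} = \left(13482 + 16812\right) - 116 = 30294 - 116 = 30178$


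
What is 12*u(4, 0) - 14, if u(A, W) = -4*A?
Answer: -206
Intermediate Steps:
12*u(4, 0) - 14 = 12*(-4*4) - 14 = 12*(-16) - 14 = -192 - 14 = -206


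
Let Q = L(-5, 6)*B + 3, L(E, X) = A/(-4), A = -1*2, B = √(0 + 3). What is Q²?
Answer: (6 + √3)²/4 ≈ 14.946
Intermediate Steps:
B = √3 ≈ 1.7320
A = -2
L(E, X) = ½ (L(E, X) = -2/(-4) = -2*(-¼) = ½)
Q = 3 + √3/2 (Q = √3/2 + 3 = 3 + √3/2 ≈ 3.8660)
Q² = (3 + √3/2)²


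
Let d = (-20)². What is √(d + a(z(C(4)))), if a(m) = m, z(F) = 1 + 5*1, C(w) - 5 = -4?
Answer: √406 ≈ 20.149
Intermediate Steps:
C(w) = 1 (C(w) = 5 - 4 = 1)
z(F) = 6 (z(F) = 1 + 5 = 6)
d = 400
√(d + a(z(C(4)))) = √(400 + 6) = √406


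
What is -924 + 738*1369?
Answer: 1009398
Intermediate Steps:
-924 + 738*1369 = -924 + 1010322 = 1009398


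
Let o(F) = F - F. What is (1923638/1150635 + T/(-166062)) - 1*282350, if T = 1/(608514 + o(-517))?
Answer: -10943150817993412772617/38757625688712060 ≈ -2.8235e+5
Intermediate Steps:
o(F) = 0
T = 1/608514 (T = 1/(608514 + 0) = 1/608514 ≈ 1.6433e-6)
(1923638/1150635 + T/(-166062)) - 1*282350 = (1923638/1150635 + (1/608514)/(-166062)) - 1*282350 = (1923638*(1/1150635) + (1/608514)*(-1/166062)) - 282350 = (1923638/1150635 - 1/101051051868) - 282350 = 64795214437368383/38757625688712060 - 282350 = -10943150817993412772617/38757625688712060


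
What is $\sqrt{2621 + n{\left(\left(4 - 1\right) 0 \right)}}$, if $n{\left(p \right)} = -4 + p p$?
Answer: $\sqrt{2617} \approx 51.157$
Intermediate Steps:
$n{\left(p \right)} = -4 + p^{2}$
$\sqrt{2621 + n{\left(\left(4 - 1\right) 0 \right)}} = \sqrt{2621 - \left(4 - \left(\left(4 - 1\right) 0\right)^{2}\right)} = \sqrt{2621 - \left(4 - \left(3 \cdot 0\right)^{2}\right)} = \sqrt{2621 - \left(4 - 0^{2}\right)} = \sqrt{2621 + \left(-4 + 0\right)} = \sqrt{2621 - 4} = \sqrt{2617}$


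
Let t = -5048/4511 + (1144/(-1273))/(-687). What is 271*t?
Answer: -1194994246144/3945099561 ≈ -302.91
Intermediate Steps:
t = -4409572864/3945099561 (t = -5048*1/4511 + (1144*(-1/1273))*(-1/687) = -5048/4511 - 1144/1273*(-1/687) = -5048/4511 + 1144/874551 = -4409572864/3945099561 ≈ -1.1177)
271*t = 271*(-4409572864/3945099561) = -1194994246144/3945099561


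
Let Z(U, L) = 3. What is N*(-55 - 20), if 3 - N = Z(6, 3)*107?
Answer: 23850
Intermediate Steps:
N = -318 (N = 3 - 3*107 = 3 - 1*321 = 3 - 321 = -318)
N*(-55 - 20) = -318*(-55 - 20) = -318*(-75) = 23850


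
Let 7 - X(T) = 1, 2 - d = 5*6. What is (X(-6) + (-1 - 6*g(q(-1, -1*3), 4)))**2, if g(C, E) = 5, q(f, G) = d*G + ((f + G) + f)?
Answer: 625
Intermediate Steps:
d = -28 (d = 2 - 5*6 = 2 - 1*30 = 2 - 30 = -28)
X(T) = 6 (X(T) = 7 - 1*1 = 7 - 1 = 6)
q(f, G) = -27*G + 2*f (q(f, G) = -28*G + ((f + G) + f) = -28*G + ((G + f) + f) = -28*G + (G + 2*f) = -27*G + 2*f)
(X(-6) + (-1 - 6*g(q(-1, -1*3), 4)))**2 = (6 + (-1 - 6*5))**2 = (6 + (-1 - 30))**2 = (6 - 31)**2 = (-25)**2 = 625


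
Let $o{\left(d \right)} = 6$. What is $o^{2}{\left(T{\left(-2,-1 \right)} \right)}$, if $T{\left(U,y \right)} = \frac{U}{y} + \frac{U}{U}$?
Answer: $36$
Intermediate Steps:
$T{\left(U,y \right)} = 1 + \frac{U}{y}$ ($T{\left(U,y \right)} = \frac{U}{y} + 1 = 1 + \frac{U}{y}$)
$o^{2}{\left(T{\left(-2,-1 \right)} \right)} = 6^{2} = 36$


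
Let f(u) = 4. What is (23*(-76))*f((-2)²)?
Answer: -6992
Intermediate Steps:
(23*(-76))*f((-2)²) = (23*(-76))*4 = -1748*4 = -6992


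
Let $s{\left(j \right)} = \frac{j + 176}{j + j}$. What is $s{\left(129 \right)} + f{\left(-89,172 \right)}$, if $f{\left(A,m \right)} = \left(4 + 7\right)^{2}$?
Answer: $\frac{31523}{258} \approx 122.18$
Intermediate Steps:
$s{\left(j \right)} = \frac{176 + j}{2 j}$
$f{\left(A,m \right)} = 121$ ($f{\left(A,m \right)} = 11^{2} = 121$)
$s{\left(129 \right)} + f{\left(-89,172 \right)} = \frac{176 + 129}{2 \cdot 129} + 121 = \frac{1}{2} \cdot \frac{1}{129} \cdot 305 + 121 = \frac{305}{258} + 121 = \frac{31523}{258}$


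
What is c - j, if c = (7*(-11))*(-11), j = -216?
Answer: 1063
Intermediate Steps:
c = 847 (c = -77*(-11) = 847)
c - j = 847 - 1*(-216) = 847 + 216 = 1063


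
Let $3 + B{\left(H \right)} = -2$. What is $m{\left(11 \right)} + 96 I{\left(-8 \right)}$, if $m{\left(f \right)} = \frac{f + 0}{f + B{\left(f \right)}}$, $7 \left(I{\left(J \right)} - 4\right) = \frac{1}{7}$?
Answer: $\frac{114011}{294} \approx 387.79$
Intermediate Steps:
$B{\left(H \right)} = -5$ ($B{\left(H \right)} = -3 - 2 = -5$)
$I{\left(J \right)} = \frac{197}{49}$ ($I{\left(J \right)} = 4 + \frac{1}{7 \cdot 7} = 4 + \frac{1}{7} \cdot \frac{1}{7} = 4 + \frac{1}{49} = \frac{197}{49}$)
$m{\left(f \right)} = \frac{f}{-5 + f}$ ($m{\left(f \right)} = \frac{f + 0}{f - 5} = \frac{f}{-5 + f}$)
$m{\left(11 \right)} + 96 I{\left(-8 \right)} = \frac{11}{-5 + 11} + 96 \cdot \frac{197}{49} = \frac{11}{6} + \frac{18912}{49} = \frac{114011}{294}$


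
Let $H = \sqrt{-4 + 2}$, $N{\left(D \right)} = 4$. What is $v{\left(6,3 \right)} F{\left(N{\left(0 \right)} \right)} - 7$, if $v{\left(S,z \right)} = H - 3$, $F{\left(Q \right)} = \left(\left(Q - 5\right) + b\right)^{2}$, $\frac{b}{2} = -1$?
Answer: $-34 + 9 i \sqrt{2} \approx -34.0 + 12.728 i$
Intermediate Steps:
$b = -2$ ($b = 2 \left(-1\right) = -2$)
$H = i \sqrt{2}$ ($H = \sqrt{-2} = i \sqrt{2} \approx 1.4142 i$)
$F{\left(Q \right)} = \left(-7 + Q\right)^{2}$ ($F{\left(Q \right)} = \left(\left(Q - 5\right) - 2\right)^{2} = \left(\left(-5 + Q\right) - 2\right)^{2} = \left(-7 + Q\right)^{2}$)
$v{\left(S,z \right)} = -3 + i \sqrt{2}$ ($v{\left(S,z \right)} = i \sqrt{2} - 3 = -3 + i \sqrt{2}$)
$v{\left(6,3 \right)} F{\left(N{\left(0 \right)} \right)} - 7 = \left(-3 + i \sqrt{2}\right) \left(-7 + 4\right)^{2} - 7 = \left(-3 + i \sqrt{2}\right) \left(-3\right)^{2} - 7 = \left(-3 + i \sqrt{2}\right) 9 - 7 = \left(-27 + 9 i \sqrt{2}\right) - 7 = -34 + 9 i \sqrt{2}$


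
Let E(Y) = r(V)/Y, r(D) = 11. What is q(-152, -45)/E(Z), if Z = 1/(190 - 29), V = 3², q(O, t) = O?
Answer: -152/1771 ≈ -0.085827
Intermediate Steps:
V = 9
Z = 1/161 ≈ 0.0062112
E(Y) = 11/Y
q(-152, -45)/E(Z) = -152/(11/(1/161)) = -152/(11*161) = -152/1771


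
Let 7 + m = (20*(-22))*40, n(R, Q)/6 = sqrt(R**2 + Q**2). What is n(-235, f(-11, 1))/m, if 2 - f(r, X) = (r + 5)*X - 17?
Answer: -10*sqrt(2234)/5869 ≈ -0.080534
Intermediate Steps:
f(r, X) = 19 - X*(5 + r) (f(r, X) = 2 - ((r + 5)*X - 17) = 2 - ((5 + r)*X - 17) = 2 - (X*(5 + r) - 17) = 2 - (-17 + X*(5 + r)) = 2 + (17 - X*(5 + r)) = 19 - X*(5 + r))
n(R, Q) = 6*sqrt(Q**2 + R**2) (n(R, Q) = 6*sqrt(R**2 + Q**2) = 6*sqrt(Q**2 + R**2))
m = -17607 (m = -7 + (20*(-22))*40 = -7 - 440*40 = -7 - 17600 = -17607)
n(-235, f(-11, 1))/m = (6*sqrt((19 - 5*1 - 1*1*(-11))**2 + (-235)**2))/(-17607) = (6*sqrt((19 - 5 + 11)**2 + 55225))*(-1/17607) = (6*sqrt(25**2 + 55225))*(-1/17607) = (6*sqrt(625 + 55225))*(-1/17607) = (6*sqrt(55850))*(-1/17607) = (6*(5*sqrt(2234)))*(-1/17607) = (30*sqrt(2234))*(-1/17607) = -10*sqrt(2234)/5869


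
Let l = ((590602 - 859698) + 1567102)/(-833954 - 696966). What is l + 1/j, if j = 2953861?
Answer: -1917063885123/2261062441060 ≈ -0.84786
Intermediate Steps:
l = -649003/765460 (l = (-269096 + 1567102)/(-1530920) = 1298006*(-1/1530920) = -649003/765460 ≈ -0.84786)
l + 1/j = -649003/765460 + 1/2953861 = -1917063885123/2261062441060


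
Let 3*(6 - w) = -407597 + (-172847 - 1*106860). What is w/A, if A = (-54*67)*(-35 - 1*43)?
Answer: 343661/423306 ≈ 0.81185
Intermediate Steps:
w = 687322/3 (w = 6 - (-407597 + (-172847 - 1*106860))/3 = 6 - (-407597 + (-172847 - 106860))/3 = 6 - (-407597 - 279707)/3 = 6 - 1/3*(-687304) = 6 + 687304/3 = 687322/3 ≈ 2.2911e+5)
A = 282204 (A = -3618*(-35 - 43) = -3618*(-78) = 282204)
w/A = (687322/3)/282204 = (687322/3)*(1/282204) = 343661/423306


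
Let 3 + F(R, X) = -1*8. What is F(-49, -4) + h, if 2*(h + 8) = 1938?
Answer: 950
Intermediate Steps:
F(R, X) = -11 (F(R, X) = -3 - 1*8 = -3 - 8 = -11)
h = 961 (h = -8 + (½)*1938 = -8 + 969 = 961)
F(-49, -4) + h = -11 + 961 = 950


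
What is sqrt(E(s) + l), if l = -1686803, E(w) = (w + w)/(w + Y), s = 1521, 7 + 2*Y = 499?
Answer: I*sqrt(585186786317)/589 ≈ 1298.8*I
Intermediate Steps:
Y = 246 (Y = -7/2 + (1/2)*499 = -7/2 + 499/2 = 246)
E(w) = 2*w/(246 + w) (E(w) = (w + w)/(w + 246) = (2*w)/(246 + w) = 2*w/(246 + w))
sqrt(E(s) + l) = sqrt(2*1521/(246 + 1521) - 1686803) = sqrt(2*1521/1767 - 1686803) = sqrt(2*1521*(1/1767) - 1686803) = sqrt(1014/589 - 1686803) = sqrt(-993525953/589) = I*sqrt(585186786317)/589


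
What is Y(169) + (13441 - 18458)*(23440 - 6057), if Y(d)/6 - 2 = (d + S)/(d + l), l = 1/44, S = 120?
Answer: -216194801589/2479 ≈ -8.7210e+7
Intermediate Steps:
l = 1/44 ≈ 0.022727
Y(d) = 12 + 6*(120 + d)/(1/44 + d) (Y(d) = 12 + 6*((d + 120)/(d + 1/44)) = 12 + 6*((120 + d)/(1/44 + d)) = 12 + 6*(120 + d)/(1/44 + d))
Y(169) + (13441 - 18458)*(23440 - 6057) = 12*(2641 + 66*169)/(1 + 44*169) + (13441 - 18458)*(23440 - 6057) = 12*(2641 + 11154)/(1 + 7436) - 5017*17383 = 12*13795/7437 - 87210511 = 12*(1/7437)*13795 - 87210511 = 55180/2479 - 87210511 = -216194801589/2479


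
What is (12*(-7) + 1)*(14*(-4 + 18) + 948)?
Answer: -94952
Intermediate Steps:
(12*(-7) + 1)*(14*(-4 + 18) + 948) = (-84 + 1)*(14*14 + 948) = -83*(196 + 948) = -83*1144 = -94952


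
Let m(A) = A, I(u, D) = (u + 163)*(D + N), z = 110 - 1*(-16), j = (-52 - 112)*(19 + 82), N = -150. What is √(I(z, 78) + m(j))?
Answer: 2*I*√9343 ≈ 193.32*I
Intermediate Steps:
j = -16564 (j = -164*101 = -16564)
z = 126 (z = 110 + 16 = 126)
I(u, D) = (-150 + D)*(163 + u) (I(u, D) = (u + 163)*(D - 150) = (163 + u)*(-150 + D) = (-150 + D)*(163 + u))
√(I(z, 78) + m(j)) = √((-24450 - 150*126 + 163*78 + 78*126) - 16564) = √((-24450 - 18900 + 12714 + 9828) - 16564) = √(-20808 - 16564) = √(-37372) = 2*I*√9343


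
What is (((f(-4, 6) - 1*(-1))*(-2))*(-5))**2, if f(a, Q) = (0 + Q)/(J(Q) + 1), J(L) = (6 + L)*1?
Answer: 36100/169 ≈ 213.61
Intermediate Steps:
J(L) = 6 + L
f(a, Q) = Q/(7 + Q) (f(a, Q) = (0 + Q)/((6 + Q) + 1) = Q/(7 + Q))
(((f(-4, 6) - 1*(-1))*(-2))*(-5))**2 = (((6/(7 + 6) - 1*(-1))*(-2))*(-5))**2 = (((6/13 + 1)*(-2))*(-5))**2 = (((19/13)*(-2))*(-5))**2 = (-38/13*(-5))**2 = (190/13)**2 = 36100/169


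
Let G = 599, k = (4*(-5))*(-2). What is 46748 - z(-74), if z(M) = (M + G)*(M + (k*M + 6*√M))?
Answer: 1639598 - 3150*I*√74 ≈ 1.6396e+6 - 27097.0*I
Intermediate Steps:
k = 40 (k = -20*(-2) = 40)
z(M) = (599 + M)*(6*√M + 41*M) (z(M) = (M + 599)*(M + (40*M + 6*√M)) = (599 + M)*(M + (6*√M + 40*M)) = (599 + M)*(6*√M + 41*M))
46748 - z(-74) = 46748 - (6*(-74)^(3/2) + 41*(-74)² + 3594*√(-74) + 24559*(-74)) = 46748 - (6*(-74*I*√74) + 41*5476 + 3594*(I*√74) - 1817366) = 46748 - (-444*I*√74 + 224516 + 3594*I*√74 - 1817366) = 46748 - (-1592850 + 3150*I*√74) = 46748 + (1592850 - 3150*I*√74) = 1639598 - 3150*I*√74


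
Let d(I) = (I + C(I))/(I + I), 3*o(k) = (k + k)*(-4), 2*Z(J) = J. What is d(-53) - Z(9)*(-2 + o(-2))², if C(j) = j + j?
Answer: -97/2 ≈ -48.500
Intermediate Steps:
Z(J) = J/2
C(j) = 2*j
o(k) = -8*k/3 (o(k) = ((k + k)*(-4))/3 = ((2*k)*(-4))/3 = (-8*k)/3 = -8*k/3)
d(I) = 3/2 (d(I) = (I + 2*I)/(I + I) = (3*I)/((2*I)) = (3*I)*(1/(2*I)) = 3/2)
d(-53) - Z(9)*(-2 + o(-2))² = 3/2 - (½)*9*(-2 - 8/3*(-2))² = 3/2 - 9*(-2 + 16/3)²/2 = 3/2 - 9*(10/3)²/2 = 3/2 - 9*100/(2*9) = 3/2 - 1*50 = 3/2 - 50 = -97/2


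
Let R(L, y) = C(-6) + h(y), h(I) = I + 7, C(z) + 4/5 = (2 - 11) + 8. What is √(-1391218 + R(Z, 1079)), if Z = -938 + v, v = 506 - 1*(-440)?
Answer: I*√34753345/5 ≈ 1179.0*I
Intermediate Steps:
C(z) = -9/5 (C(z) = -⅘ + ((2 - 11) + 8) = -⅘ + (-9 + 8) = -⅘ - 1 = -9/5)
v = 946 (v = 506 + 440 = 946)
h(I) = 7 + I
Z = 8 (Z = -938 + 946 = 8)
R(L, y) = 26/5 + y (R(L, y) = -9/5 + (7 + y) = 26/5 + y)
√(-1391218 + R(Z, 1079)) = √(-1391218 + (26/5 + 1079)) = √(-1391218 + 5421/5) = √(-6950669/5) = I*√34753345/5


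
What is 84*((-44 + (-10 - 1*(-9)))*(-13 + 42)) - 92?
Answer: -109712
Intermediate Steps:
84*((-44 + (-10 - 1*(-9)))*(-13 + 42)) - 92 = 84*((-44 + (-10 + 9))*29) - 92 = 84*((-44 - 1)*29) - 92 = 84*(-45*29) - 92 = 84*(-1305) - 92 = -109620 - 92 = -109712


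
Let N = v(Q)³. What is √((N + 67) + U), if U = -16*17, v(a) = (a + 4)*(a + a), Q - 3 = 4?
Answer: √3652059 ≈ 1911.0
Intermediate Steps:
Q = 7 (Q = 3 + 4 = 7)
v(a) = 2*a*(4 + a) (v(a) = (4 + a)*(2*a) = 2*a*(4 + a))
N = 3652264 (N = (2*7*(4 + 7))³ = (2*7*11)³ = 154³ = 3652264)
U = -272
√((N + 67) + U) = √((3652264 + 67) - 272) = √(3652331 - 272) = √3652059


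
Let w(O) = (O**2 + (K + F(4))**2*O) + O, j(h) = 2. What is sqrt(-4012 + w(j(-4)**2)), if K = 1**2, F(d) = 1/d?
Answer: I*sqrt(15943)/2 ≈ 63.133*I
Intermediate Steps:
K = 1
w(O) = O**2 + 41*O/16 (w(O) = (O**2 + (1 + 1/4)**2*O) + O = (O**2 + (5/4)**2*O) + O = (O**2 + 25*O/16) + O = O**2 + 41*O/16)
sqrt(-4012 + w(j(-4)**2)) = sqrt(-4012 + (1/16)*2**2*(41 + 16*2**2)) = sqrt(-4012 + (1/16)*4*(41 + 16*4)) = sqrt(-4012 + (1/16)*4*(41 + 64)) = sqrt(-4012 + (1/16)*4*105) = sqrt(-4012 + 105/4) = sqrt(-15943/4) = I*sqrt(15943)/2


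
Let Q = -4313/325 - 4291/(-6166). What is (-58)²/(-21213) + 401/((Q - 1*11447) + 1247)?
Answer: -85892332615762/434134426281579 ≈ -0.19785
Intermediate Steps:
Q = -25199383/2003950 (Q = -4313*1/325 - 4291*(-1/6166) = -4313/325 + 4291/6166 = -25199383/2003950 ≈ -12.575)
(-58)²/(-21213) + 401/((Q - 1*11447) + 1247) = (-58)²/(-21213) + 401/((-25199383/2003950 - 1*11447) + 1247) = 3364*(-1/21213) + 401/((-25199383/2003950 - 11447) + 1247) = -3364/21213 + 401/(-22964415033/2003950 + 1247) = -3364/21213 + 401/(-20465489383/2003950) = -3364/21213 + 401*(-2003950/20465489383) = -3364/21213 - 803583950/20465489383 = -85892332615762/434134426281579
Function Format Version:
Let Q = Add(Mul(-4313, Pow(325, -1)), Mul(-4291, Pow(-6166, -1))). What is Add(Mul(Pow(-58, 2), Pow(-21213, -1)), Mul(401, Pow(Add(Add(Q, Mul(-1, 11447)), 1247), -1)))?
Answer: Rational(-85892332615762, 434134426281579) ≈ -0.19785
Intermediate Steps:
Q = Rational(-25199383, 2003950) (Q = Add(Mul(-4313, Rational(1, 325)), Mul(-4291, Rational(-1, 6166))) = Add(Rational(-4313, 325), Rational(4291, 6166)) = Rational(-25199383, 2003950) ≈ -12.575)
Add(Mul(Pow(-58, 2), Pow(-21213, -1)), Mul(401, Pow(Add(Add(Q, Mul(-1, 11447)), 1247), -1))) = Add(Mul(Pow(-58, 2), Pow(-21213, -1)), Mul(401, Pow(Add(Add(Rational(-25199383, 2003950), Mul(-1, 11447)), 1247), -1))) = Add(Mul(3364, Rational(-1, 21213)), Mul(401, Pow(Add(Add(Rational(-25199383, 2003950), -11447), 1247), -1))) = Add(Rational(-3364, 21213), Mul(401, Pow(Add(Rational(-22964415033, 2003950), 1247), -1))) = Add(Rational(-3364, 21213), Mul(401, Pow(Rational(-20465489383, 2003950), -1))) = Add(Rational(-3364, 21213), Mul(401, Rational(-2003950, 20465489383))) = Add(Rational(-3364, 21213), Rational(-803583950, 20465489383)) = Rational(-85892332615762, 434134426281579)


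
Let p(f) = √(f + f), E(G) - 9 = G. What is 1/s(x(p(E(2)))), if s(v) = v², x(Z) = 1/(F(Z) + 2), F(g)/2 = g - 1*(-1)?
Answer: 104 + 16*√22 ≈ 179.05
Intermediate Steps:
F(g) = 2 + 2*g (F(g) = 2*(g - 1*(-1)) = 2*(g + 1) = 2*(1 + g) = 2 + 2*g)
E(G) = 9 + G
p(f) = √2*√f (p(f) = √(2*f) = √2*√f)
x(Z) = 1/(4 + 2*Z) (x(Z) = 1/((2 + 2*Z) + 2) = 1/(4 + 2*Z))
1/s(x(p(E(2)))) = 1/((1/(2*(2 + √2*√(9 + 2))))²) = 1/((1/(2*(2 + √2*√11)))²) = 1/((1/(2*(2 + √22)))²) = 1/(1/(4*(2 + √22)²)) = 4*(2 + √22)²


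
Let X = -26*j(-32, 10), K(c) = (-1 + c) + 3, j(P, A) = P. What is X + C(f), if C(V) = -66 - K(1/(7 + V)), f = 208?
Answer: 164259/215 ≈ 764.00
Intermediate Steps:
K(c) = 2 + c
C(V) = -68 - 1/(7 + V) (C(V) = -66 - (2 + 1/(7 + V)) = -66 + (-2 - 1/(7 + V)) = -68 - 1/(7 + V))
X = 832 (X = -26*(-32) = 832)
X + C(f) = 832 + (-477 - 68*208)/(7 + 208) = 832 + (-477 - 14144)/215 = 832 + (1/215)*(-14621) = 832 - 14621/215 = 164259/215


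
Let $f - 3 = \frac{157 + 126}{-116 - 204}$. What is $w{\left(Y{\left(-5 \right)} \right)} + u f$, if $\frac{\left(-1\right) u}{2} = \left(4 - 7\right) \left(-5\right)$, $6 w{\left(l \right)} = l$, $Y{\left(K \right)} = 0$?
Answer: $- \frac{2031}{32} \approx -63.469$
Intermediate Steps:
$w{\left(l \right)} = \frac{l}{6}$
$f = \frac{677}{320}$ ($f = 3 + \frac{157 + 126}{-116 - 204} = 3 + \frac{283}{-320} = 3 + 283 \left(- \frac{1}{320}\right) = 3 - \frac{283}{320} = \frac{677}{320} \approx 2.1156$)
$u = -30$ ($u = - 2 \left(4 - 7\right) \left(-5\right) = - 2 \left(\left(-3\right) \left(-5\right)\right) = \left(-2\right) 15 = -30$)
$w{\left(Y{\left(-5 \right)} \right)} + u f = \frac{1}{6} \cdot 0 - \frac{2031}{32} = 0 - \frac{2031}{32} = - \frac{2031}{32}$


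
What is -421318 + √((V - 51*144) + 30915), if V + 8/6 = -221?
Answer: -421318 + √210138/3 ≈ -4.2117e+5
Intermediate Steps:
V = -667/3 (V = -4/3 - 221 = -667/3 ≈ -222.33)
-421318 + √((V - 51*144) + 30915) = -421318 + √((-667/3 - 51*144) + 30915) = -421318 + √((-667/3 - 7344) + 30915) = -421318 + √(-22699/3 + 30915) = -421318 + √(70046/3) = -421318 + √210138/3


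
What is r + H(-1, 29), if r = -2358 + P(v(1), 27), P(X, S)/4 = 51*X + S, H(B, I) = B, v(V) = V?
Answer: -2047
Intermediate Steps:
P(X, S) = 4*S + 204*X (P(X, S) = 4*(51*X + S) = 4*(S + 51*X) = 4*S + 204*X)
r = -2046 (r = -2358 + (4*27 + 204*1) = -2358 + (108 + 204) = -2358 + 312 = -2046)
r + H(-1, 29) = -2046 - 1 = -2047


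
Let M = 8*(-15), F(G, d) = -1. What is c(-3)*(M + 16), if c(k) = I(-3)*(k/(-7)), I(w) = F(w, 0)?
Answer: 312/7 ≈ 44.571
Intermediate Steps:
I(w) = -1
M = -120
c(k) = k/7 (c(k) = -k/(-7) = -k*(-1)/7 = -(-1)*k/7 = k/7)
c(-3)*(M + 16) = ((⅐)*(-3))*(-120 + 16) = -3/7*(-104) = 312/7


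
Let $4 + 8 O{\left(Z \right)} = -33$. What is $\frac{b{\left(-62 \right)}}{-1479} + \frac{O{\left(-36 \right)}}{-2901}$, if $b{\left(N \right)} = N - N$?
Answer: $\frac{37}{23208} \approx 0.0015943$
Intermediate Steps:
$O{\left(Z \right)} = - \frac{37}{8}$ ($O{\left(Z \right)} = - \frac{1}{2} + \frac{1}{8} \left(-33\right) = - \frac{1}{2} - \frac{33}{8} = - \frac{37}{8}$)
$b{\left(N \right)} = 0$
$\frac{b{\left(-62 \right)}}{-1479} + \frac{O{\left(-36 \right)}}{-2901} = \frac{0}{-1479} - \frac{37}{8 \left(-2901\right)} = 0 \left(- \frac{1}{1479}\right) - - \frac{37}{23208} = 0 + \frac{37}{23208} = \frac{37}{23208}$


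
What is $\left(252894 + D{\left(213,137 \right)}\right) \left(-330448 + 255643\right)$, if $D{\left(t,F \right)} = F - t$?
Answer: $-18912050490$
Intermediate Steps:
$\left(252894 + D{\left(213,137 \right)}\right) \left(-330448 + 255643\right) = \left(252894 + \left(137 - 213\right)\right) \left(-330448 + 255643\right) = \left(252894 + \left(137 - 213\right)\right) \left(-74805\right) = \left(252894 - 76\right) \left(-74805\right) = 252818 \left(-74805\right) = -18912050490$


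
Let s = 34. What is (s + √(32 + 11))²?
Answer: (34 + √43)² ≈ 1644.9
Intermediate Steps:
(s + √(32 + 11))² = (34 + √(32 + 11))² = (34 + √43)²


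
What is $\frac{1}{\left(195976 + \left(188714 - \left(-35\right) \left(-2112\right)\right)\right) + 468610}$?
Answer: $\frac{1}{779380} \approx 1.2831 \cdot 10^{-6}$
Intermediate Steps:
$\frac{1}{\left(195976 + \left(188714 - \left(-35\right) \left(-2112\right)\right)\right) + 468610} = \frac{1}{\left(195976 + \left(188714 - 73920\right)\right) + 468610} = \frac{1}{\left(195976 + 114794\right) + 468610} = \frac{1}{310770 + 468610} = \frac{1}{779380}$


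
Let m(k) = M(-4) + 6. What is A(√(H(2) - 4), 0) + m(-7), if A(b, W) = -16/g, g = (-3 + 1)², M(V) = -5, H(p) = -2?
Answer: -3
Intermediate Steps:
g = 4 (g = (-2)² = 4)
A(b, W) = -4 (A(b, W) = -16/4 = -16*¼ = -4)
m(k) = 1 (m(k) = -5 + 6 = 1)
A(√(H(2) - 4), 0) + m(-7) = -4 + 1 = -3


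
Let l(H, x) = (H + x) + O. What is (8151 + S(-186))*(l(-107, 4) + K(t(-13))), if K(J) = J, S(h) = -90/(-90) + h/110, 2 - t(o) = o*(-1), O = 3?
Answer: -49757637/55 ≈ -9.0468e+5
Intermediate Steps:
t(o) = 2 + o (t(o) = 2 - o*(-1) = 2 - (-1)*o = 2 + o)
S(h) = 1 + h/110 (S(h) = -90*(-1/90) + h*(1/110) = 1 + h/110)
l(H, x) = 3 + H + x (l(H, x) = (H + x) + 3 = 3 + H + x)
(8151 + S(-186))*(l(-107, 4) + K(t(-13))) = (8151 + (1 + (1/110)*(-186)))*((3 - 107 + 4) + (2 - 13)) = (8151 + (1 - 93/55))*(-100 - 11) = (8151 - 38/55)*(-111) = (448267/55)*(-111) = -49757637/55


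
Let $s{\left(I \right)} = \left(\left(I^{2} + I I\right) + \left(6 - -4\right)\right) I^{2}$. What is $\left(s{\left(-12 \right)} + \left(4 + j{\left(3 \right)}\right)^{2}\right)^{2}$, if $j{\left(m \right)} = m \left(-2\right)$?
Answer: $1841783056$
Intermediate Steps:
$j{\left(m \right)} = - 2 m$
$s{\left(I \right)} = I^{2} \left(10 + 2 I^{2}\right)$ ($s{\left(I \right)} = \left(\left(I^{2} + I^{2}\right) + \left(6 + 4\right)\right) I^{2} = \left(2 I^{2} + 10\right) I^{2} = \left(10 + 2 I^{2}\right) I^{2} = I^{2} \left(10 + 2 I^{2}\right)$)
$\left(s{\left(-12 \right)} + \left(4 + j{\left(3 \right)}\right)^{2}\right)^{2} = \left(2 \left(-12\right)^{2} \left(5 + \left(-12\right)^{2}\right) + \left(4 - 6\right)^{2}\right)^{2} = \left(2 \cdot 144 \left(5 + 144\right) + \left(4 - 6\right)^{2}\right)^{2} = \left(2 \cdot 144 \cdot 149 + \left(-2\right)^{2}\right)^{2} = \left(42912 + 4\right)^{2} = 42916^{2} = 1841783056$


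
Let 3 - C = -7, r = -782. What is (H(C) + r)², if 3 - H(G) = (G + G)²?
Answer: 1390041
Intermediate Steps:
C = 10 (C = 3 - 1*(-7) = 3 + 7 = 10)
H(G) = 3 - 4*G² (H(G) = 3 - (G + G)² = 3 - (2*G)² = 3 - 4*G²)
(H(C) + r)² = ((3 - 4*10²) - 782)² = ((3 - 4*100) - 782)² = ((3 - 400) - 782)² = (-397 - 782)² = (-1179)² = 1390041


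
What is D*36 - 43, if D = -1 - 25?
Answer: -979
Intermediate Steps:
D = -26
D*36 - 43 = -26*36 - 43 = -936 - 43 = -979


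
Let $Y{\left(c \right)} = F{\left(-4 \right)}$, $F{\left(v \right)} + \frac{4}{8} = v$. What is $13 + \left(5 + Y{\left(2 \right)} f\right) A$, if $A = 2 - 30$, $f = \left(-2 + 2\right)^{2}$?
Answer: $-127$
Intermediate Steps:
$F{\left(v \right)} = - \frac{1}{2} + v$
$Y{\left(c \right)} = - \frac{9}{2}$ ($Y{\left(c \right)} = - \frac{1}{2} - 4 = - \frac{9}{2}$)
$f = 0$ ($f = 0^{2} = 0$)
$A = -28$ ($A = 2 - 30 = -28$)
$13 + \left(5 + Y{\left(2 \right)} f\right) A = 13 + \left(5 - 0\right) \left(-28\right) = 13 + \left(5 + 0\right) \left(-28\right) = 13 + 5 \left(-28\right) = 13 - 140 = -127$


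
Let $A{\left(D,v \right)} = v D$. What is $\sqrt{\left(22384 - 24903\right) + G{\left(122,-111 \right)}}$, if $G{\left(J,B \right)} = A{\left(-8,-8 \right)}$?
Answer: $i \sqrt{2455} \approx 49.548 i$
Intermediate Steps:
$A{\left(D,v \right)} = D v$
$G{\left(J,B \right)} = 64$ ($G{\left(J,B \right)} = \left(-8\right) \left(-8\right) = 64$)
$\sqrt{\left(22384 - 24903\right) + G{\left(122,-111 \right)}} = \sqrt{\left(22384 - 24903\right) + 64} = \sqrt{-2519 + 64} = \sqrt{-2455} = i \sqrt{2455}$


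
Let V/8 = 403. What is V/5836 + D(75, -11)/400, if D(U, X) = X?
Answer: 306351/583600 ≈ 0.52493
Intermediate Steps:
V = 3224 (V = 8*403 = 3224)
V/5836 + D(75, -11)/400 = 3224/5836 - 11/400 = 3224*(1/5836) - 11*1/400 = 806/1459 - 11/400 = 306351/583600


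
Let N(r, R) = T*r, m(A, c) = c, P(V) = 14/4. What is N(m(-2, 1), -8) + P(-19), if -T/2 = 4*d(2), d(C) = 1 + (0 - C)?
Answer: 23/2 ≈ 11.500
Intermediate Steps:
P(V) = 7/2 (P(V) = 14*(1/4) = 7/2)
d(C) = 1 - C
T = 8 (T = -8*(1 - 1*2) = -8*(1 - 2) = -8*(-1) = -2*(-4) = 8)
N(r, R) = 8*r
N(m(-2, 1), -8) + P(-19) = 8*1 + 7/2 = 8 + 7/2 = 23/2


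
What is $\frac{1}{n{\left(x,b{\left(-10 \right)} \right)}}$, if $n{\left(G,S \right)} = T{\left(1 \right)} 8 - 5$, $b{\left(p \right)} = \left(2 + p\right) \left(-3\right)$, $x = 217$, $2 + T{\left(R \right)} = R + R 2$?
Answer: $\frac{1}{3} \approx 0.33333$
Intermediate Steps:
$T{\left(R \right)} = -2 + 3 R$ ($T{\left(R \right)} = -2 + \left(R + R 2\right) = -2 + \left(R + 2 R\right) = -2 + 3 R$)
$b{\left(p \right)} = -6 - 3 p$
$n{\left(G,S \right)} = 3$ ($n{\left(G,S \right)} = \left(-2 + 3 \cdot 1\right) 8 - 5 = \left(-2 + 3\right) 8 - 5 = 1 \cdot 8 - 5 = 8 - 5 = 3$)
$\frac{1}{n{\left(x,b{\left(-10 \right)} \right)}} = \frac{1}{3}$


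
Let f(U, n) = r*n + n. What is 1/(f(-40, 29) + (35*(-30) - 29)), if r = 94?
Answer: 1/1676 ≈ 0.00059666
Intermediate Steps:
f(U, n) = 95*n (f(U, n) = 94*n + n = 95*n)
1/(f(-40, 29) + (35*(-30) - 29)) = 1/(95*29 + (35*(-30) - 29)) = 1/(2755 + (-1050 - 29)) = 1/(2755 - 1079) = 1/1676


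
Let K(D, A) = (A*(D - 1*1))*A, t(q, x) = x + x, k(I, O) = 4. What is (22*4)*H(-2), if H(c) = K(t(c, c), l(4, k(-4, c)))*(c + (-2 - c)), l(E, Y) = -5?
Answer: 22000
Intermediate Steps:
t(q, x) = 2*x
K(D, A) = A**2*(-1 + D) (K(D, A) = (A*(D - 1))*A = (A*(-1 + D))*A = A**2*(-1 + D))
H(c) = 50 - 100*c (H(c) = ((-5)**2*(-1 + 2*c))*(c + (-2 - c)) = (25*(-1 + 2*c))*(-2) = (-25 + 50*c)*(-2) = 50 - 100*c)
(22*4)*H(-2) = (22*4)*(50 - 100*(-2)) = 88*(50 + 200) = 88*250 = 22000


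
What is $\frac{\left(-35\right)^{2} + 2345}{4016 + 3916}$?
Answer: $\frac{595}{1322} \approx 0.45008$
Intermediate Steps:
$\frac{\left(-35\right)^{2} + 2345}{4016 + 3916} = \frac{1225 + 2345}{7932} = 3570 \cdot \frac{1}{7932} = \frac{595}{1322}$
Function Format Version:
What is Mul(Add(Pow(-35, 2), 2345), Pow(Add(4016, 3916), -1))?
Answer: Rational(595, 1322) ≈ 0.45008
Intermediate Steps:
Mul(Add(Pow(-35, 2), 2345), Pow(Add(4016, 3916), -1)) = Mul(Add(1225, 2345), Pow(7932, -1)) = Mul(3570, Rational(1, 7932)) = Rational(595, 1322)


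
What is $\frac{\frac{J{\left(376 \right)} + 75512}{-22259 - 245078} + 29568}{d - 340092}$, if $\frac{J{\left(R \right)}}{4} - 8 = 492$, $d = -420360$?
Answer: $- \frac{1976135726}{50824239081} \approx -0.038882$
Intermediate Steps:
$J{\left(R \right)} = 2000$ ($J{\left(R \right)} = 32 + 4 \cdot 492 = 32 + 1968 = 2000$)
$\frac{\frac{J{\left(376 \right)} + 75512}{-22259 - 245078} + 29568}{d - 340092} = \frac{\frac{2000 + 75512}{-22259 - 245078} + 29568}{-420360 - 340092} = \frac{\frac{77512}{-267337} + 29568}{-760452} = \left(77512 \left(- \frac{1}{267337}\right) + 29568\right) \left(- \frac{1}{760452}\right) = \left(- \frac{77512}{267337} + 29568\right) \left(- \frac{1}{760452}\right) = \frac{7904542904}{267337} \left(- \frac{1}{760452}\right) = - \frac{1976135726}{50824239081}$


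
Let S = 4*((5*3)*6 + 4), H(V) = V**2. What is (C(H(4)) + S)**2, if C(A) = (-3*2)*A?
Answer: 78400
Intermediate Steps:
S = 376 (S = 4*(15*6 + 4) = 4*(90 + 4) = 4*94 = 376)
C(A) = -6*A
(C(H(4)) + S)**2 = (-6*4**2 + 376)**2 = (-6*16 + 376)**2 = (-96 + 376)**2 = 280**2 = 78400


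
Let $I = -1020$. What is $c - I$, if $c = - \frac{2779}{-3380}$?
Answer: $\frac{3450379}{3380} \approx 1020.8$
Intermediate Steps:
$c = \frac{2779}{3380}$ ($c = \left(-2779\right) \left(- \frac{1}{3380}\right) = \frac{2779}{3380} \approx 0.82219$)
$c - I = \frac{2779}{3380} - -1020 = \frac{2779}{3380} + 1020 = \frac{3450379}{3380}$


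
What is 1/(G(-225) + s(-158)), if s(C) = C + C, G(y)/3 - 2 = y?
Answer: -1/985 ≈ -0.0010152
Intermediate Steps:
G(y) = 6 + 3*y
s(C) = 2*C
1/(G(-225) + s(-158)) = 1/((6 + 3*(-225)) + 2*(-158)) = 1/((6 - 675) - 316) = 1/(-669 - 316) = 1/(-985) = -1/985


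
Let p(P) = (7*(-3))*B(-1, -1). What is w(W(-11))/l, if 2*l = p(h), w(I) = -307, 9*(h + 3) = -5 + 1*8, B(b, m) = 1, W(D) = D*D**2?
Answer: 614/21 ≈ 29.238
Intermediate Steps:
W(D) = D**3
h = -8/3 (h = -3 + (-5 + 1*8)/9 = -3 + (-5 + 8)/9 = -3 + (1/9)*3 = -3 + 1/3 = -8/3 ≈ -2.6667)
p(P) = -21 (p(P) = (7*(-3))*1 = -21*1 = -21)
l = -21/2 (l = (1/2)*(-21) = -21/2 ≈ -10.500)
w(W(-11))/l = -307/(-21/2) = -307*(-2/21) = 614/21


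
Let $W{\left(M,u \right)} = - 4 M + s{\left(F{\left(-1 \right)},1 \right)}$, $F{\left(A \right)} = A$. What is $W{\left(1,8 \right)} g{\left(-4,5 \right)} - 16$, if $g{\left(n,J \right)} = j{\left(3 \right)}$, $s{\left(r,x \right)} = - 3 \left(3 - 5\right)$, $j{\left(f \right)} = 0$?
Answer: $-16$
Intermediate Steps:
$s{\left(r,x \right)} = 6$ ($s{\left(r,x \right)} = \left(-3\right) \left(-2\right) = 6$)
$g{\left(n,J \right)} = 0$
$W{\left(M,u \right)} = 6 - 4 M$ ($W{\left(M,u \right)} = - 4 M + 6 = 6 - 4 M$)
$W{\left(1,8 \right)} g{\left(-4,5 \right)} - 16 = \left(6 - 4\right) 0 - 16 = 2 \cdot 0 - 16 = 0 - 16 = -16$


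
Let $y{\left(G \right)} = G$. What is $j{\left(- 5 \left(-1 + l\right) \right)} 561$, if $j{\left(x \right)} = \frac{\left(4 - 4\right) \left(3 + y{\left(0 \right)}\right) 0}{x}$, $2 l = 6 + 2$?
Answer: $0$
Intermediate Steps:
$l = 4$ ($l = \frac{6 + 2}{2} = \frac{1}{2} \cdot 8 = 4$)
$j{\left(x \right)} = 0$ ($j{\left(x \right)} = \frac{\left(4 - 4\right) \left(3 + 0\right) 0}{x} = \frac{0 \cdot 3 \cdot 0}{x} = \frac{0 \cdot 0}{x} = \frac{0}{x} = 0$)
$j{\left(- 5 \left(-1 + l\right) \right)} 561 = 0 \cdot 561 = 0$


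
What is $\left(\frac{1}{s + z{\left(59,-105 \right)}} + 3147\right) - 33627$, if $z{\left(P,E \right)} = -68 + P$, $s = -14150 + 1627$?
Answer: $- \frac{381975361}{12532} \approx -30480.0$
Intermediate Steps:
$s = -12523$
$\left(\frac{1}{s + z{\left(59,-105 \right)}} + 3147\right) - 33627 = \left(\frac{1}{-12523 + \left(-68 + 59\right)} + 3147\right) - 33627 = \left(\frac{1}{-12523 - 9} + 3147\right) - 33627 = \left(\frac{1}{-12532} + 3147\right) - 33627 = \left(- \frac{1}{12532} + 3147\right) - 33627 = \frac{39438203}{12532} - 33627 = - \frac{381975361}{12532}$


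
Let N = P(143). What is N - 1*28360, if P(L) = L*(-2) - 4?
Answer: -28650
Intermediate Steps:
P(L) = -4 - 2*L (P(L) = -2*L - 4 = -4 - 2*L)
N = -290 (N = -4 - 2*143 = -4 - 286 = -290)
N - 1*28360 = -290 - 1*28360 = -290 - 28360 = -28650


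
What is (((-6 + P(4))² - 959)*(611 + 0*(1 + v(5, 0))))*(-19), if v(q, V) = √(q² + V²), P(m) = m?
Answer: 11086595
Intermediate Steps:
v(q, V) = √(V² + q²)
(((-6 + P(4))² - 959)*(611 + 0*(1 + v(5, 0))))*(-19) = (((-6 + 4)² - 959)*(611 + 0*(1 + √(0² + 5²))))*(-19) = (((-2)² - 959)*(611 + 0*(1 + √(0 + 25))))*(-19) = ((4 - 959)*(611 + 0*(1 + √25)))*(-19) = -955*(611 + 0*(1 + 5))*(-19) = -955*(611 + 0*6)*(-19) = -955*(611 + 0)*(-19) = -955*611*(-19) = -583505*(-19) = 11086595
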